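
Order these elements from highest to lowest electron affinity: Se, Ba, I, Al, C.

I > Se > C > Al > Ba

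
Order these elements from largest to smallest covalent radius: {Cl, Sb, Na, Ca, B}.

Ca, Na, Sb, Cl, B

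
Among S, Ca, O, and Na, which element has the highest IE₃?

Na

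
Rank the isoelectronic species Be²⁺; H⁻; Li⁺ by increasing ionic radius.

All of these have 2 electrons, so size is governed by nuclear charge alone: the more protons, the stronger the pull on the same electron cloud, and the smaller the ion.
Nuclear charges: Be²⁺ (Z=4), Li⁺ (Z=3), H⁻ (Z=1).
Smallest to largest: Be²⁺ < Li⁺ < H⁻.

Be²⁺, Li⁺, H⁻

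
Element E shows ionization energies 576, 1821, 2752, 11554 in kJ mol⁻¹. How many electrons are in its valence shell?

3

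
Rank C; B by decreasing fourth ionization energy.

B > C

IE_4 is the cost of taking one more electron from the +3 cation: C³⁺ still has 1 valence electron; B³⁺ is the bare [He] core.
Breaking into a closed-shell core is much more expensive than removing a leftover valence electron — B has the largest IE_4 here.
Tabulated IE_4 (kJ/mol): C 6223, B 25026.
Putting it together, IE_4: C < B.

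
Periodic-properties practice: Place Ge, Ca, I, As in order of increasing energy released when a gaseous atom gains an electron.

Ca is in period 4, group 2; Ge is in period 4, group 14; As is in period 4, group 15; I is in period 5, group 17.
EA tends to increase across a period and decrease down a group, though the pattern is less regular than for IE or radius.
These span different periods and groups, so the two trends combine.
As > Ca: both are in period 4; the period trend gives As the larger value.
Ge > As: this pair runs against the simple trend — see the exception note.
I > Ge: period and group pull opposite ways; the across-period shift dominates (295 vs 119 kJ/mol).
Note the exception: Ge has a higher electron affinity than As, contrary to the simple trend — adding an electron to As's half-filled 4p³ is unfavourable, so Ge (4p²) has the more exothermic EA.
Tabulated electron affinity (kJ/mol): Ca 2, Ge 119, As 78, I 295.
So from lowest to highest: Ca < As < Ge < I.

Ca, As, Ge, I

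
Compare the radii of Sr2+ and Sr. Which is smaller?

Sr2+

Forming Sr2+ removes 2 electrons from Sr. Fewer electrons for the same nuclear charge means less shielding and a higher Z_eff on the remaining electrons, and for main-group metals the entire outer shell is lost.
A cation is smaller than its parent atom: Sr2+ < Sr.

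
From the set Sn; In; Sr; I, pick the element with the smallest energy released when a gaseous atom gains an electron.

Sr

Atoms with high Z_eff and room in the valence shell (especially the halogens) have the most exothermic electron affinities.
All lie in period 5, so electron affinity increases left to right.
The smallest energy released when a gaseous atom gains an electron among these belongs to Sr.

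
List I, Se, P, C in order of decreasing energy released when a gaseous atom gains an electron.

I, Se, C, P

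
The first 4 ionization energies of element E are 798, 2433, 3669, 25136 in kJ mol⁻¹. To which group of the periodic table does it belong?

Group 13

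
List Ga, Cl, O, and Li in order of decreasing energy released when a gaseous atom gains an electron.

Li is in period 2, group 1; O is in period 2, group 16; Cl is in period 3, group 17; Ga is in period 4, group 13.
Adding an electron releases more energy for atoms nearer the top right (short of the noble gases).
Here both period and group differ, so the two effects have to be weighed against each other.
Li > Ga: the two effects oppose for this pair; the down-group effect wins (60 vs 29 kJ/mol).
O > Li: O lies to the right of Li in period 2, so the across-period effect alone puts O higher.
Cl > O: the two effects oppose for this pair; the across-period effect wins (349 vs 141 kJ/mol).
Approximate values (kJ/mol): Li 60, O 141, Cl 349, Ga 29.
So from highest to lowest: Cl > O > Li > Ga.

Cl > O > Li > Ga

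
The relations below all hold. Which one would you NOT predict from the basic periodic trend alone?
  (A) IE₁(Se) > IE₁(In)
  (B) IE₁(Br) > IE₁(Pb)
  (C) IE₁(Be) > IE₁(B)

The general trend: first ionisation energy increases across a period and decreases down a group.
(A) Se (period 4, group 16) vs In (period 5, group 13): the stated order agrees with the simple trend.
(B) Br (period 4, group 17) vs Pb (period 6, group 14): the stated order agrees with the simple trend.
(C) Be (period 2, group 2) vs B (period 2, group 13): the stated order contradicts the simple trend.
The exception is (C): removing B's lone 2p electron is easier than breaking Be's filled 2s².

(C)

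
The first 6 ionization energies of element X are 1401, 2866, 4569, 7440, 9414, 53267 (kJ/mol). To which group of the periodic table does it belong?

Group 15

Look for the largest jump between consecutive ionization energies: IE6/IE5 ≈ 5.7, far larger than any earlier ratio.
That jump marks the point where a core electron is being removed. So the atom has 5 valence electrons.
A main-group element with 5 valence electrons is in group 15.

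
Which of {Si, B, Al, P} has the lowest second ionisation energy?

Si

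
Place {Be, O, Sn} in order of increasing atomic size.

Be is in period 2, group 2; O is in period 2, group 16; Sn is in period 5, group 14.
Atomic radius shrinks across a period as nuclear charge pulls the same shell inward, and grows down a group as new shells are added.
Here both period and group differ, so the two effects have to be weighed against each other.
Be > O: Be lies to the left of O in period 2, so the across-period effect alone puts Be larger.
Sn > Be: period and group pull opposite ways; the down-group shift dominates (140 vs 102 pm).
Tabulated atomic radius (pm): Be 102, O 63, Sn 140.
So from smallest to largest: O < Be < Sn.

O, Be, Sn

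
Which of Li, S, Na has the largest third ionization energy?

Consider each +2 ion: Li²⁺ is already 1 electron into the core; S²⁺ still has 4 valence electrons; Na²⁺ is already 1 electron into the core.
Core electrons are held far more tightly than valence electrons, so Na and Li top the IE_3 order.
The numbers (kJ/mol): Li 11815, S 3357, Na 6910.
Putting it together, IE_3: S < Na < Li.

Li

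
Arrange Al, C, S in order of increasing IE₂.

After 1 electron has been removed, what remains? Al⁺ still has 2 valence electrons; C⁺ still has 3 valence electrons; S⁺ still has 5 valence electrons.
All are still removing valence electrons, so compare the +1 ions as you would atoms: IE_2 generally rises across a period (higher Z_eff) and falls down a group (larger shell), subject to the usual subshell exceptions.
Valence configurations: Al⁺ [Ne]3s², C⁺ [He]2s²2p¹, S⁺ [Ne]3s²3p³.
The numbers (kJ/mol): Al 1817, C 2353, S 2252.
So the second ionization energies run Al < S < C.

Al < S < C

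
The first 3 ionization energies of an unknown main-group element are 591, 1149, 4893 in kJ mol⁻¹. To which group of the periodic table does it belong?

Look for the largest jump between consecutive ionization energies: IE3/IE2 ≈ 4.3, far larger than any earlier ratio.
That jump marks the point where a core electron is being removed. So the atom has 2 valence electrons.
A main-group element with 2 valence electrons is in group 2.

Group 2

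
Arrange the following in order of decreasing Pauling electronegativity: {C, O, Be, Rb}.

O, C, Be, Rb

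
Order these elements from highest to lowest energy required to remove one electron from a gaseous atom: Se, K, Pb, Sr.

K is in period 4, group 1; Se is in period 4, group 16; Sr is in period 5, group 2; Pb is in period 6, group 14.
Across a period the outer electron is held more tightly (higher IE₁); down a group it sits in a higher shell, more shielded, and comes off more easily.
Neither a single period nor a single group — weigh both effects.
Sr > K: the two effects oppose for this pair; the across-period effect wins (550 vs 419 kJ/mol).
Pb > Sr: period and group pull opposite ways; the across-period shift dominates (716 vs 550 kJ/mol).
Se > Pb: both effects reinforce here, so Se is clearly the higher of the two.
For reference (kJ/mol): K 419, Se 941, Sr 550, Pb 716.
So from highest to lowest: Se > Pb > Sr > K.

Se > Pb > Sr > K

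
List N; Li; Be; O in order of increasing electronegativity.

Li < Be < N < O

Li is in period 2, group 1; Be is in period 2, group 2; N is in period 2, group 15; O is in period 2, group 16.
Smaller atoms with higher effective nuclear charge are more electronegative.
All lie in period 2, so electronegativity increases left to right.
So from lowest to highest: Li < Be < N < O.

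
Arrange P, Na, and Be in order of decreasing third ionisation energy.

The third ionization energy removes an electron from the +2 ion. For each element: P²⁺ still has 3 valence electrons; Na²⁺ is already 1 electron into the core; Be²⁺ is the bare [He] core.
Pulling an electron out of a noble-gas core costs far more than removing a remaining valence electron, so Na and Be sit at the high end of IE_3.
The numbers (kJ/mol): P 2914, Na 6910, Be 14849.
Hence IE_3: P < Na < Be.

Be, Na, P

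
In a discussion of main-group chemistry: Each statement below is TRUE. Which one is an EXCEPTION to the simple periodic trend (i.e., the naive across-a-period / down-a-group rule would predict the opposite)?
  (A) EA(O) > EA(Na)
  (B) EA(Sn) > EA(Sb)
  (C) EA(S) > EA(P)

The general trend: electron affinity increases across a period and decreases down a group.
(A) O (period 2, group 16) vs Na (period 3, group 1): the stated order agrees with the simple trend.
(B) Sn (period 5, group 14) vs Sb (period 5, group 15): the stated order contradicts the simple trend.
(C) S (period 3, group 16) vs P (period 3, group 15): the stated order agrees with the simple trend.
The exception is (B): adding an electron to Sb's half-filled 5p³ is unfavourable, so Sn has the more exothermic EA.

(B)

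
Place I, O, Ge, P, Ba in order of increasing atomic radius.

O, P, Ge, I, Ba

O is in period 2, group 16; P is in period 3, group 15; Ge is in period 4, group 14; I is in period 5, group 17; Ba is in period 6, group 2.
Moving right in a period, electrons are added to the same shell under a stronger nuclear pull, so atoms get smaller; moving down, a new shell is opened and atoms get larger.
Neither a single period nor a single group — weigh both effects.
P > O: both effects reinforce here, so P is clearly the larger of the two.
Ge > P: relative to P, both the across-period and down-group shifts push Ge's atomic radius up.
I > Ge: period and group pull opposite ways; the down-group shift dominates (133 vs 121 pm).
Ba > I: both effects reinforce here, so Ba is clearly the larger of the two.
For reference (pm): O 63, P 111, Ge 121, I 133, Ba 196.
So from smallest to largest: O < P < Ge < I < Ba.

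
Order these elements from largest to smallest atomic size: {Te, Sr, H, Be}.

Sr, Te, Be, H

H is in period 1, group 1; Be is in period 2, group 2; Sr is in period 5, group 2; Te is in period 5, group 16.
Atomic radius shrinks across a period as nuclear charge pulls the same shell inward, and grows down a group as new shells are added.
Here both period and group differ, so the two effects have to be weighed against each other.
Be > H: the two effects oppose for this pair; the down-group effect wins (102 vs 32 pm).
Te > Be: the two effects oppose for this pair; the down-group effect wins (136 vs 102 pm).
Sr > Te: Sr lies to the left of Te in period 5, so the across-period effect alone puts Sr larger.
Approximate values (pm): H 32, Be 102, Sr 185, Te 136.
So from largest to smallest: Sr > Te > Be > H.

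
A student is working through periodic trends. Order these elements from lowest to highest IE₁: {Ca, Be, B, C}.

Ca < B < Be < C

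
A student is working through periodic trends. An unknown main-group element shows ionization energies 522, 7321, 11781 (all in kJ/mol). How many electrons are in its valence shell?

Look for the largest jump between consecutive ionization energies: IE2/IE1 ≈ 14.0, far larger than any earlier ratio.
That jump marks the point where a core electron is being removed. So the atom has 1 valence electron.

1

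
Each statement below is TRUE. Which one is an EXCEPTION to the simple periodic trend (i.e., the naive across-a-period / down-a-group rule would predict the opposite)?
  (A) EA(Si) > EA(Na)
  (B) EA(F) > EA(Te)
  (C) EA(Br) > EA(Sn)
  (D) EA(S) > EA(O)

(D)

The general trend: electron affinity increases across a period and decreases down a group.
(A) Si (period 3, group 14) vs Na (period 3, group 1): the stated order agrees with the simple trend.
(B) F (period 2, group 17) vs Te (period 5, group 16): the stated order agrees with the simple trend.
(C) Br (period 4, group 17) vs Sn (period 5, group 14): the stated order agrees with the simple trend.
(D) S (period 3, group 16) vs O (period 2, group 16): the stated order contradicts the simple trend.
The exception is (D): the compact 2p subshell of O repels the added electron more than S's larger 3p does.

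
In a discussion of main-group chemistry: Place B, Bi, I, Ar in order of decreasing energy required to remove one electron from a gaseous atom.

Ar > I > B > Bi

IE₁ increases left→right with effective nuclear charge and decreases top→bottom as the valence shell moves farther out.
Neither a single period nor a single group — weigh both effects.
B > Bi: the two effects oppose for this pair; the down-group effect wins (801 vs 703 kJ/mol).
I > B: period and group pull opposite ways; the across-period shift dominates (1008 vs 801 kJ/mol).
Ar > I: relative to I, both the across-period and down-group shifts push Ar's first ionization energy up.
Approximate values (kJ/mol): B 801, Ar 1521, I 1008, Bi 703.
So from highest to lowest: Ar > I > B > Bi.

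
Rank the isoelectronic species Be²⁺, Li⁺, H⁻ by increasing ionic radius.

Be²⁺, Li⁺, H⁻

All of these have 2 electrons, so size is governed by nuclear charge alone: the more protons, the stronger the pull on the same electron cloud, and the smaller the ion.
Nuclear charges: Be²⁺ (Z=4), Li⁺ (Z=3), H⁻ (Z=1).
Smallest to largest: Be²⁺ < Li⁺ < H⁻.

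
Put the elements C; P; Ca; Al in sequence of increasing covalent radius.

C < P < Al < Ca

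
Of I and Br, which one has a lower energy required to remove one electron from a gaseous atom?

I

Br is in period 4, group 17; I is in period 5, group 17.
IE₁ increases left→right with effective nuclear charge and decreases top→bottom as the valence shell moves farther out.
All are in group 17, so first ionization energy increases up the group.
So I has the lower energy required to remove one electron from a gaseous atom (I < Br).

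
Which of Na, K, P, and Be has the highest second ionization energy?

After 1 electron has been removed, what remains? Na⁺ is the bare [Ne] core; K⁺ is the bare [Ar] core; P⁺ still has 4 valence electrons; Be⁺ still has 1 valence electron.
Pulling an electron out of a noble-gas core costs far more than removing a remaining valence electron, so K and Na sit at the high end of IE_2.
Valence configurations: P⁺ [Ne]3s²3p², Be⁺ [He]2s¹.
The numbers (kJ/mol): Na 4562, K 3052, P 1907, Be 1757.
Hence IE_2: Be < P < K < Na.

Na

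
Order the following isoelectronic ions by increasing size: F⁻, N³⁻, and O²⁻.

F⁻, O²⁻, N³⁻

All of these have 10 electrons, so size is governed by nuclear charge alone: the more protons, the stronger the pull on the same electron cloud, and the smaller the ion.
Nuclear charges: F⁻ (Z=9), O²⁻ (Z=8), N³⁻ (Z=7).
Smallest to largest: F⁻ < O²⁻ < N³⁻.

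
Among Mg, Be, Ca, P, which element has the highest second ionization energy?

After 1 electron has been removed, what remains? Mg⁺ still has 1 valence electron; Be⁺ still has 1 valence electron; Ca⁺ still has 1 valence electron; P⁺ still has 4 valence electrons.
All are still removing valence electrons, so compare the +1 ions as you would atoms: IE_2 generally rises across a period (higher Z_eff) and falls down a group (larger shell), subject to the usual subshell exceptions.
Valence configurations: Mg⁺ [Ne]3s¹, Be⁺ [He]2s¹, Ca⁺ [Ar]4s¹, P⁺ [Ne]3s²3p².
Tabulated IE_2 (kJ/mol): Mg 1451, Be 1757, Ca 1145, P 1907.
Putting it together, IE_2: Ca < Mg < Be < P.

P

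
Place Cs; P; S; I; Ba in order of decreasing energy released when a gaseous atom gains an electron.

P is in period 3, group 15; S is in period 3, group 16; I is in period 5, group 17; Cs is in period 6, group 1; Ba is in period 6, group 2.
Atoms with high Z_eff and room in the valence shell (especially the halogens) have the most exothermic electron affinities.
Here both period and group differ, so the two effects have to be weighed against each other.
Cs > Ba: this pair runs against the simple trend — see the exception note.
P > Cs: both effects reinforce here, so P is clearly the higher of the two.
S > P: S lies to the right of P in period 3, so the across-period effect alone puts S higher.
I > S: the two effects oppose for this pair; the across-period effect wins (295 vs 200 kJ/mol).
Note the exception: Cs has a higher electron affinity than Ba, contrary to the simple trend — adding an electron to Ba (ns²) has to open a new, higher-energy np subshell, which is unfavourable.
Approximate values (kJ/mol): P 72, S 200, I 295, Cs 46, Ba 14.
So from highest to lowest: I > S > P > Cs > Ba.

I > S > P > Cs > Ba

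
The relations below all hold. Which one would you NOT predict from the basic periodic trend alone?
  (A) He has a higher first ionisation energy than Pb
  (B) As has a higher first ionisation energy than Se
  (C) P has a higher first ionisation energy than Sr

The general trend: first ionisation energy increases across a period and decreases down a group.
(A) He (period 1, group 18) vs Pb (period 6, group 14): the stated order agrees with the simple trend.
(B) As (period 4, group 15) vs Se (period 4, group 16): the stated order contradicts the simple trend.
(C) P (period 3, group 15) vs Sr (period 5, group 2): the stated order agrees with the simple trend.
The exception is (B): Se (4p⁴) ionizes more easily than half-filled As (4p³).

(B)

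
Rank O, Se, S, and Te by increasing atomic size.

O is in period 2, group 16; S is in period 3, group 16; Se is in period 4, group 16; Te is in period 5, group 16.
Moving right in a period, electrons are added to the same shell under a stronger nuclear pull, so atoms get smaller; moving down, a new shell is opened and atoms get larger.
All are in group 16, so atomic radius increases down the group.
So from smallest to largest: O < S < Se < Te.

O, S, Se, Te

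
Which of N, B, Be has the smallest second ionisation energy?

IE_2 is the cost of taking one more electron from the +1 cation: N⁺ still has 4 valence electrons; B⁺ still has 2 valence electrons; Be⁺ still has 1 valence electron.
All are still removing valence electrons, so compare the +1 ions as you would atoms: IE_2 generally rises across a period (higher Z_eff) and falls down a group (larger shell), subject to the usual subshell exceptions.
Valence configurations: N⁺ [He]2s²2p², B⁺ [He]2s², Be⁺ [He]2s¹.
Tabulated IE_2 (kJ/mol): N 2856, B 2427, Be 1757.
Overall IE_2 order: Be < B < N.

Be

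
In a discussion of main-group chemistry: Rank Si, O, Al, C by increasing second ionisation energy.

Si < Al < C < O

After 1 electron has been removed, what remains? Si⁺ still has 3 valence electrons; O⁺ still has 5 valence electrons; Al⁺ still has 2 valence electrons; C⁺ still has 3 valence electrons.
All are still removing valence electrons, so compare the +1 ions as you would atoms: IE_2 generally rises across a period (higher Z_eff) and falls down a group (larger shell), subject to the usual subshell exceptions.
Valence configurations: Si⁺ [Ne]3s²3p¹, O⁺ [He]2s²2p³, Al⁺ [Ne]3s², C⁺ [He]2s²2p¹.
Si⁺ loses a lone 3p electron whereas Al⁺ must break into a filled 3s² pair, so IE_2(Al) > IE_2(Si) even though Si has the higher nuclear charge.
Tabulated IE_2 (kJ/mol): Si 1577, O 3388, Al 1817, C 2353.
So the second ionization energies run Si < Al < C < O.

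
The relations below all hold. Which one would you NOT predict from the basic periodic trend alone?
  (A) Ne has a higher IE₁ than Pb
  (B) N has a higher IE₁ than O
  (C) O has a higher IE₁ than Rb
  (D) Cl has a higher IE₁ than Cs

(B)

The general trend: IE₁ increases across a period and decreases down a group.
(A) Ne (period 2, group 18) vs Pb (period 6, group 14): the stated order agrees with the simple trend.
(B) N (period 2, group 15) vs O (period 2, group 16): the stated order contradicts the simple trend.
(C) O (period 2, group 16) vs Rb (period 5, group 1): the stated order agrees with the simple trend.
(D) Cl (period 3, group 17) vs Cs (period 6, group 1): the stated order agrees with the simple trend.
The exception is (B): pairing an electron in O's 2p⁴ costs repulsion energy, so O ionizes more easily than half-filled N (2p³).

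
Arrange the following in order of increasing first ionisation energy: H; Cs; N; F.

H is in period 1, group 1; N is in period 2, group 15; F is in period 2, group 17; Cs is in period 6, group 1.
Across a period the outer electron is held more tightly (higher IE₁); down a group it sits in a higher shell, more shielded, and comes off more easily.
These span different periods and groups, so the two trends combine.
H > Cs: H sits above Cs in group 1, so the down-group effect alone puts H higher.
N > H: the two effects oppose for this pair; the across-period effect wins (1402 vs 1312 kJ/mol).
F > N: F lies to the right of N in period 2, so the across-period effect alone puts F higher.
For reference (kJ/mol): H 1312, N 1402, F 1681, Cs 376.
So from lowest to highest: Cs < H < N < F.

Cs, H, N, F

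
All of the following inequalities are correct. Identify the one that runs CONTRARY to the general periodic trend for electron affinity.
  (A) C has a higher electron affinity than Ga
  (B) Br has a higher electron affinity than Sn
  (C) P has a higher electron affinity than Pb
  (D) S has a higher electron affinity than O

(D)

The general trend: electron affinity increases across a period and decreases down a group.
(A) C (period 2, group 14) vs Ga (period 4, group 13): the stated order agrees with the simple trend.
(B) Br (period 4, group 17) vs Sn (period 5, group 14): the stated order agrees with the simple trend.
(C) P (period 3, group 15) vs Pb (period 6, group 14): the stated order agrees with the simple trend.
(D) S (period 3, group 16) vs O (period 2, group 16): the stated order contradicts the simple trend.
The exception is (D): the compact 2p subshell of O repels the added electron more than S's larger 3p does.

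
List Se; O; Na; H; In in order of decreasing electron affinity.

Se > O > H > Na > In

Atoms with high Z_eff and room in the valence shell (especially the halogens) have the most exothermic electron affinities.
Here both period and group differ, so the two effects have to be weighed against each other.
Na > In: period and group pull opposite ways; the down-group shift dominates (53 vs 29 kJ/mol).
H > Na: they share group 1; the group trend gives H the larger value.
O > H: period and group pull opposite ways; the across-period shift dominates (141 vs 73 kJ/mol).
Se > O: this pair runs against the simple trend — see the exception note.
Note the exception: Se has a higher electron affinity than O, contrary to the simple trend — O's compact 2p subshell gives strong electron–electron repulsion on the added electron.
Approximate values (kJ/mol): H 73, O 141, Na 53, Se 195, In 29.
So from highest to lowest: Se > O > H > Na > In.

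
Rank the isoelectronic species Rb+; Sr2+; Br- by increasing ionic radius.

All of these have 36 electrons, so size is governed by nuclear charge alone: the more protons, the stronger the pull on the same electron cloud, and the smaller the ion.
Nuclear charges: Sr2+ (Z=38), Rb+ (Z=37), Br- (Z=35).
Smallest to largest: Sr2+ < Rb+ < Br-.

Sr2+, Rb+, Br-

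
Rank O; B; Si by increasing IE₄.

Consider each +3 ion: O³⁺ still has 3 valence electrons; B³⁺ is the bare [He] core; Si³⁺ still has 1 valence electron.
Core electrons are held far more tightly than valence electrons, so B tops the IE_4 order.
Valence configurations: O³⁺ [He]2s²2p¹, Si³⁺ [Ne]3s¹.
Tabulated IE_4 (kJ/mol): O 7469, B 25026, Si 4356.
Putting it together, IE_4: Si < O < B.

Si < O < B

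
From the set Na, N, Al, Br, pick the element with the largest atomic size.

N is in period 2, group 15; Na is in period 3, group 1; Al is in period 3, group 13; Br is in period 4, group 17.
Across a period the added protons contract the valence shell; down a group each new principal shell makes the atom larger.
Here both period and group differ, so the two effects have to be weighed against each other.
Br > N: the two effects oppose for this pair; the down-group effect wins (114 vs 71 pm).
Al > Br: the two effects oppose for this pair; the across-period effect wins (126 vs 114 pm).
Na > Al: Na lies to the left of Al in period 3, so the across-period effect alone puts Na larger.
Approximate values (pm): N 71, Na 155, Al 126, Br 114.
The largest atomic size among these belongs to Na.

Na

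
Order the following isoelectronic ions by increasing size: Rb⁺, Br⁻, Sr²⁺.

Sr²⁺, Rb⁺, Br⁻

All of these have 36 electrons, so size is governed by nuclear charge alone: the more protons, the stronger the pull on the same electron cloud, and the smaller the ion.
Nuclear charges: Sr²⁺ (Z=38), Rb⁺ (Z=37), Br⁻ (Z=35).
Smallest to largest: Sr²⁺ < Rb⁺ < Br⁻.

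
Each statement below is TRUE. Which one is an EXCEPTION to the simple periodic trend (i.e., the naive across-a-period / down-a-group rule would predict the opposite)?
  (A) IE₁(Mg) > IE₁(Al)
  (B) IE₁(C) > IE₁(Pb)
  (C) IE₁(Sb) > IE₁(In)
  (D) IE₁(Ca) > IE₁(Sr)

The general trend: first ionisation energy increases across a period and decreases down a group.
(A) Mg (period 3, group 2) vs Al (period 3, group 13): the stated order contradicts the simple trend.
(B) C (period 2, group 14) vs Pb (period 6, group 14): the stated order agrees with the simple trend.
(C) Sb (period 5, group 15) vs In (period 5, group 13): the stated order agrees with the simple trend.
(D) Ca (period 4, group 2) vs Sr (period 5, group 2): the stated order agrees with the simple trend.
The exception is (A): Al's single 3p electron is easier to remove than one from Mg's filled 3s².

(A)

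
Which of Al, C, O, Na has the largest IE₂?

Na

After 1 electron has been removed, what remains? Al⁺ still has 2 valence electrons; C⁺ still has 3 valence electrons; O⁺ still has 5 valence electrons; Na⁺ is the bare [Ne] core.
Breaking into a closed-shell core is much more expensive than removing a leftover valence electron — Na has the largest IE_2 here.
Valence configurations: Al⁺ [Ne]3s², C⁺ [He]2s²2p¹, O⁺ [He]2s²2p³.
Tabulated IE_2 (kJ/mol): Al 1817, C 2353, O 3388, Na 4562.
Putting it together, IE_2: Al < C < O < Na.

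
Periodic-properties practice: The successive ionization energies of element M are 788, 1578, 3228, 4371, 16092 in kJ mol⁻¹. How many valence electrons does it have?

4

Look for the largest jump between consecutive ionization energies: IE5/IE4 ≈ 3.7, far larger than any earlier ratio.
That jump marks the point where a core electron is being removed. So the atom has 4 valence electrons.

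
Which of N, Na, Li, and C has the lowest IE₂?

IE_2 is the cost of taking one more electron from the +1 cation: N⁺ still has 4 valence electrons; Na⁺ is the bare [Ne] core; Li⁺ is the bare [He] core; C⁺ still has 3 valence electrons.
Core electrons are held far more tightly than valence electrons, so Na and Li top the IE_2 order.
Valence configurations: N⁺ [He]2s²2p², C⁺ [He]2s²2p¹.
Tabulated IE_2 (kJ/mol): N 2856, Na 4562, Li 7298, C 2353.
Hence IE_2: C < N < Na < Li.

C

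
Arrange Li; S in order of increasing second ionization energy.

The second ionization energy removes an electron from the +1 ion. For each element: Li⁺ is the bare [He] core; S⁺ still has 5 valence electrons.
Pulling an electron out of a noble-gas core costs far more than removing a remaining valence electron, so Li sits at the high end of IE_2.
Tabulated IE_2 (kJ/mol): Li 7298, S 2252.
Overall IE_2 order: S < Li.

S < Li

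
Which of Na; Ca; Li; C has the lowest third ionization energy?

The third ionization energy removes an electron from the +2 ion. For each element: Na²⁺ is already 1 electron into the core; Ca²⁺ is the bare [Ar] core; Li²⁺ is already 1 electron into the core; C²⁺ still has 2 valence electrons.
Core electrons are held far more tightly than valence electrons, so Ca, Na and Li top the IE_3 order.
Approximate IE_3 values (kJ/mol): Na 6910, Ca 4912, Li 11815, C 4620.
Hence IE_3: C < Ca < Na < Li.

C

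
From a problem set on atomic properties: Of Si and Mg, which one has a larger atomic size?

Mg

Mg is in period 3, group 2; Si is in period 3, group 14.
Moving right in a period, electrons are added to the same shell under a stronger nuclear pull, so atoms get smaller; moving down, a new shell is opened and atoms get larger.
All lie in period 3, so atomic radius increases right to left.
So Mg has the larger atomic size (Mg > Si).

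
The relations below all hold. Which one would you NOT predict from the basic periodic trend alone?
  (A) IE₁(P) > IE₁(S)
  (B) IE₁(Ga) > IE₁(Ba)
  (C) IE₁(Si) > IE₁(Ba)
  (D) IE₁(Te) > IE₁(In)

(A)

The general trend: first ionization energy increases across a period and decreases down a group.
(A) P (period 3, group 15) vs S (period 3, group 16): the stated order contradicts the simple trend.
(B) Ga (period 4, group 13) vs Ba (period 6, group 2): the stated order agrees with the simple trend.
(C) Si (period 3, group 14) vs Ba (period 6, group 2): the stated order agrees with the simple trend.
(D) Te (period 5, group 16) vs In (period 5, group 13): the stated order agrees with the simple trend.
The exception is (A): S (3p⁴) ionizes more easily than half-filled P (3p³) because the paired 3p electron in S is pushed out by e⁻–e⁻ repulsion.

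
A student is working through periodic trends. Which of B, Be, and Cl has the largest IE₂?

B

The second ionization energy removes an electron from the +1 ion. For each element: B⁺ still has 2 valence electrons; Be⁺ still has 1 valence electron; Cl⁺ still has 6 valence electrons.
All are still removing valence electrons, so compare the +1 ions as you would atoms: IE_2 generally rises across a period (higher Z_eff) and falls down a group (larger shell), subject to the usual subshell exceptions.
Valence configurations: B⁺ [He]2s², Be⁺ [He]2s¹, Cl⁺ [Ne]3s²3p⁴.
Approximate IE_2 values (kJ/mol): B 2427, Be 1757, Cl 2298.
Hence IE_2: Be < Cl < B.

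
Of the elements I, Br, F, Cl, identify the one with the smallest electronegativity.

F is in period 2, group 17; Cl is in period 3, group 17; Br is in period 4, group 17; I is in period 5, group 17.
Atoms toward the upper right of the periodic table pull bonding electrons most strongly.
All are in group 17, so electronegativity increases up the group.
The smallest electronegativity among these belongs to I.

I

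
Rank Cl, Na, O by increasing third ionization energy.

Cl < O < Na

After 2 electrons have been removed, what remains? Cl²⁺ still has 5 valence electrons; Na²⁺ is already 1 electron into the core; O²⁺ still has 4 valence electrons.
Core electrons are held far more tightly than valence electrons, so Na tops the IE_3 order.
Valence configurations: Cl²⁺ [Ne]3s²3p³, O²⁺ [He]2s²2p².
The numbers (kJ/mol): Cl 3822, Na 6910, O 5300.
So the third ionization energies run Cl < O < Na.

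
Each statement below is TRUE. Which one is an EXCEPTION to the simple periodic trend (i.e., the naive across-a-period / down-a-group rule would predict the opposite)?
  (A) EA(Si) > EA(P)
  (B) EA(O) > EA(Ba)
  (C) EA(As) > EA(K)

The general trend: electron affinity increases across a period and decreases down a group.
(A) Si (period 3, group 14) vs P (period 3, group 15): the stated order contradicts the simple trend.
(B) O (period 2, group 16) vs Ba (period 6, group 2): the stated order agrees with the simple trend.
(C) As (period 4, group 15) vs K (period 4, group 1): the stated order agrees with the simple trend.
The exception is (A): adding an electron to P's half-filled 3p³ is unfavourable, so Si (3p²) has the more exothermic EA.

(A)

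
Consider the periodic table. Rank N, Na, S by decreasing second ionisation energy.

Na, N, S

The second ionization energy removes an electron from the +1 ion. For each element: N⁺ still has 4 valence electrons; Na⁺ is the bare [Ne] core; S⁺ still has 5 valence electrons.
Breaking into a closed-shell core is much more expensive than removing a leftover valence electron — Na has the largest IE_2 here.
Valence configurations: N⁺ [He]2s²2p², S⁺ [Ne]3s²3p³.
The numbers (kJ/mol): N 2856, Na 4562, S 2252.
Hence IE_2: S < N < Na.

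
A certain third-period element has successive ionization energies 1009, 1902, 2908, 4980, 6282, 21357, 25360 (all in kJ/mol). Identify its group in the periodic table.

Look for the largest jump between consecutive ionization energies: IE6/IE5 ≈ 3.4, far larger than any earlier ratio.
That jump marks the point where a core electron is being removed. So the atom has 5 valence electrons.
A main-group element with 5 valence electrons is in group 15.

Group 15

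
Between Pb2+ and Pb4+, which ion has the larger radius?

Both ions have Z = 82 protons, but Pb4+ has lost more electrons, so its remaining electrons feel a larger effective nuclear charge per electron and are pulled in more tightly.
Higher positive charge → smaller ion, so Pb2+ > Pb4+.

Pb2+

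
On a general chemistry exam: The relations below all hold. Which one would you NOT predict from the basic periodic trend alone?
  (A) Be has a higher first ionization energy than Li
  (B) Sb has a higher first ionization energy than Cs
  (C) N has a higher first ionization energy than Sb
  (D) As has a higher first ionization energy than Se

The general trend: first ionization energy increases across a period and decreases down a group.
(A) Be (period 2, group 2) vs Li (period 2, group 1): the stated order agrees with the simple trend.
(B) Sb (period 5, group 15) vs Cs (period 6, group 1): the stated order agrees with the simple trend.
(C) N (period 2, group 15) vs Sb (period 5, group 15): the stated order agrees with the simple trend.
(D) As (period 4, group 15) vs Se (period 4, group 16): the stated order contradicts the simple trend.
The exception is (D): Se (4p⁴) ionizes more easily than half-filled As (4p³).

(D)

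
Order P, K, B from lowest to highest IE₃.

P < B < K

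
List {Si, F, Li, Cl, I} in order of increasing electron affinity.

Li is in period 2, group 1; F is in period 2, group 17; Si is in period 3, group 14; Cl is in period 3, group 17; I is in period 5, group 17.
Atoms with high Z_eff and room in the valence shell (especially the halogens) have the most exothermic electron affinities.
These span different periods and groups, so the two trends combine.
Si > Li: period and group pull opposite ways; the across-period shift dominates (134 vs 60 kJ/mol).
I > Si: period and group pull opposite ways; the across-period shift dominates (295 vs 134 kJ/mol).
F > I: they share group 17; the group trend gives F the larger value.
Cl > F: this pair runs against the simple trend — see the exception note.
Note the exception: Cl has a higher electron affinity than F, contrary to the simple trend — F's small 2p subshell makes the incoming electron feel strong e⁻–e⁻ repulsion, so Cl actually releases more energy on gaining an electron.
For reference (kJ/mol): Li 60, F 328, Si 134, Cl 349, I 295.
So from lowest to highest: Li < Si < I < F < Cl.

Li < Si < I < F < Cl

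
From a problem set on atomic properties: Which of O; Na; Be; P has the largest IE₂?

Na

Consider each +1 ion: O⁺ still has 5 valence electrons; Na⁺ is the bare [Ne] core; Be⁺ still has 1 valence electron; P⁺ still has 4 valence electrons.
Pulling an electron out of a noble-gas core costs far more than removing a remaining valence electron, so Na sits at the high end of IE_2.
Valence configurations: O⁺ [He]2s²2p³, Be⁺ [He]2s¹, P⁺ [Ne]3s²3p².
Approximate IE_2 values (kJ/mol): O 3388, Na 4562, Be 1757, P 1907.
Overall IE_2 order: Be < P < O < Na.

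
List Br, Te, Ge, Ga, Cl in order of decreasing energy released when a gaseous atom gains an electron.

Cl > Br > Te > Ge > Ga

Cl is in period 3, group 17; Ga is in period 4, group 13; Ge is in period 4, group 14; Br is in period 4, group 17; Te is in period 5, group 16.
Atoms with high Z_eff and room in the valence shell (especially the halogens) have the most exothermic electron affinities.
Here both period and group differ, so the two effects have to be weighed against each other.
Ge > Ga: Ge lies to the right of Ga in period 4, so the across-period effect alone puts Ge higher.
Te > Ge: period and group pull opposite ways; the across-period shift dominates (190 vs 119 kJ/mol).
Br > Te: relative to Te, both the across-period and down-group shifts push Br's electron affinity up.
Cl > Br: they share group 17; the group trend gives Cl the larger value.
Tabulated electron affinity (kJ/mol): Cl 349, Ga 29, Ge 119, Br 325, Te 190.
So from highest to lowest: Cl > Br > Te > Ge > Ga.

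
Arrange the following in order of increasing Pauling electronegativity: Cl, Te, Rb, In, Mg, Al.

Rb, Mg, Al, In, Te, Cl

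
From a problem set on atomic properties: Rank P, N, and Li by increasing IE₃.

The third ionization energy removes an electron from the +2 ion. For each element: P²⁺ still has 3 valence electrons; N²⁺ still has 3 valence electrons; Li²⁺ is already 1 electron into the core.
Pulling an electron out of a noble-gas core costs far more than removing a remaining valence electron, so Li sits at the high end of IE_3.
Valence configurations: P²⁺ [Ne]3s²3p¹, N²⁺ [He]2s²2p¹.
Tabulated IE_3 (kJ/mol): P 2914, N 4578, Li 11815.
Hence IE_3: P < N < Li.

P, N, Li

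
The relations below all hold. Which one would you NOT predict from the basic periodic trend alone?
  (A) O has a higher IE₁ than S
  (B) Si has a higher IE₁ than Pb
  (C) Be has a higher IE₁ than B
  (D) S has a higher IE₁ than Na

The general trend: IE₁ increases across a period and decreases down a group.
(A) O (period 2, group 16) vs S (period 3, group 16): the stated order agrees with the simple trend.
(B) Si (period 3, group 14) vs Pb (period 6, group 14): the stated order agrees with the simple trend.
(C) Be (period 2, group 2) vs B (period 2, group 13): the stated order contradicts the simple trend.
(D) S (period 3, group 16) vs Na (period 3, group 1): the stated order agrees with the simple trend.
The exception is (C): removing B's lone 2p electron is easier than breaking Be's filled 2s².

(C)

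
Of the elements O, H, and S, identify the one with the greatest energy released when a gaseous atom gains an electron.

S

Atoms with high Z_eff and room in the valence shell (especially the halogens) have the most exothermic electron affinities.
Neither a single period nor a single group — weigh both effects.
O > H: the two effects oppose for this pair; the across-period effect wins (141 vs 73 kJ/mol).
S > O: this pair runs against the simple trend — see the exception note.
Note the exception: S has a higher electron affinity than O, contrary to the simple trend — the compact 2p subshell of O repels the added electron more than S's larger 3p does.
Approximate values (kJ/mol): H 73, O 141, S 200.
The greatest energy released when a gaseous atom gains an electron among these belongs to S.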